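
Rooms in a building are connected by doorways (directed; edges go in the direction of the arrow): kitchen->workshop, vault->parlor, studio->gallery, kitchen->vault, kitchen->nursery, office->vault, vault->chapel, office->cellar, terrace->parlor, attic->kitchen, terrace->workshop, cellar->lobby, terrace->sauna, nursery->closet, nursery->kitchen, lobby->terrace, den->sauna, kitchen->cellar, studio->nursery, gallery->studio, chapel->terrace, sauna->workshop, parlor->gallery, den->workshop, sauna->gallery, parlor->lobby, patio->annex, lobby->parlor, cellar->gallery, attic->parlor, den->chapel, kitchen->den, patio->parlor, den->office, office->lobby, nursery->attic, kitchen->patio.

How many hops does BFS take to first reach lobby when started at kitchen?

2

Level 0: kitchen
Level 1: cellar, den, nursery, patio, vault, workshop
Level 2: annex, attic, chapel, closet, gallery, lobby, office, parlor, sauna
Level 3: studio, terrace
lobby first appears at level 2.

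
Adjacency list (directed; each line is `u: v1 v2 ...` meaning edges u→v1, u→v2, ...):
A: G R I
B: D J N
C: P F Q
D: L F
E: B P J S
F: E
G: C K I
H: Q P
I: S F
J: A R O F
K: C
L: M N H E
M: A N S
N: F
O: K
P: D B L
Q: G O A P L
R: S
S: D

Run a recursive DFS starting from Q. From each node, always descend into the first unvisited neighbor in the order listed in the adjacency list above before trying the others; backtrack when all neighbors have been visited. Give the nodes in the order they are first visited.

Q, G, C, P, D, L, M, A, R, S, I, F, E, B, J, O, K, N, H

Visit Q
Q → G
G → C
C → P
P → D
D → L
L → M
M → A
A → R
R → S
A → I
I → F
F → E
E → B
B → J
J → O
O → K
B → N
L → H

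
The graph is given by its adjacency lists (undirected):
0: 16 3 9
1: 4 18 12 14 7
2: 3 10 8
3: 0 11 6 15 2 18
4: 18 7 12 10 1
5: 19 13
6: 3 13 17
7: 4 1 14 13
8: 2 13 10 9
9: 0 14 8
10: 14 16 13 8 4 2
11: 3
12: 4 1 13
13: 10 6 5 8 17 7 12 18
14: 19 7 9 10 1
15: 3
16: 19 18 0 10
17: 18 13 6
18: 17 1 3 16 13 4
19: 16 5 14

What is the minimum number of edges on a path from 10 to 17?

2

Level 0: 10
Level 1: 2, 4, 8, 13, 14, 16
Level 2: 0, 1, 3, 5, 6, 7, 9, 12, 17, 18, 19
Level 3: 11, 15
17 first appears at level 2.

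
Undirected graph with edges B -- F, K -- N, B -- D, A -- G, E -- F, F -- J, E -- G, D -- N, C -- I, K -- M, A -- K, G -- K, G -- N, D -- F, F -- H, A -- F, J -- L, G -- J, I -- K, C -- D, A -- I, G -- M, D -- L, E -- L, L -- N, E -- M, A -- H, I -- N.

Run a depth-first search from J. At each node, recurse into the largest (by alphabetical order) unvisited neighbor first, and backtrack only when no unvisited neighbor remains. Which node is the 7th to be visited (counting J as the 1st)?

Visit J
J → L
L → N
N → K
K → M
M → G
G → E
E → F
F → H
H → A
A → I
I → C
C → D
D → B

Visit order: J, L, N, K, M, G, E, F, H, A, I, C, D, B

E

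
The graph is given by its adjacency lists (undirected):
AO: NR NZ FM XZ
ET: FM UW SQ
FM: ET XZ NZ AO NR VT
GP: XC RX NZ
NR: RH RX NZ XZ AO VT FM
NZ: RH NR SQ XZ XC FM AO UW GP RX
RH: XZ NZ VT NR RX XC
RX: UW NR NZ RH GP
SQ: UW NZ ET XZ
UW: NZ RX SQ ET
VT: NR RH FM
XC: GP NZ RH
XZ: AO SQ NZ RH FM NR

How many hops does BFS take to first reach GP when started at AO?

Level 0: AO
Level 1: FM, NR, NZ, XZ
Level 2: ET, GP, RH, RX, SQ, UW, VT, XC
GP first appears at level 2.

2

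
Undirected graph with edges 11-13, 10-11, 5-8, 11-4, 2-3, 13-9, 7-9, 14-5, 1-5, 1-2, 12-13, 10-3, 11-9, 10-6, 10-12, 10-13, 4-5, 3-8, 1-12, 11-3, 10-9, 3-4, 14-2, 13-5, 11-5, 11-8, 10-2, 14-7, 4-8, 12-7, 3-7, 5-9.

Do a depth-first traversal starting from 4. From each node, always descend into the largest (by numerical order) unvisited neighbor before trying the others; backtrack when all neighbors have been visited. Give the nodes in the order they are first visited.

Visit 4
4 → 11
11 → 13
13 → 12
12 → 10
10 → 9
9 → 7
7 → 14
14 → 5
5 → 8
8 → 3
3 → 2
2 → 1
10 → 6

4 → 11 → 13 → 12 → 10 → 9 → 7 → 14 → 5 → 8 → 3 → 2 → 1 → 6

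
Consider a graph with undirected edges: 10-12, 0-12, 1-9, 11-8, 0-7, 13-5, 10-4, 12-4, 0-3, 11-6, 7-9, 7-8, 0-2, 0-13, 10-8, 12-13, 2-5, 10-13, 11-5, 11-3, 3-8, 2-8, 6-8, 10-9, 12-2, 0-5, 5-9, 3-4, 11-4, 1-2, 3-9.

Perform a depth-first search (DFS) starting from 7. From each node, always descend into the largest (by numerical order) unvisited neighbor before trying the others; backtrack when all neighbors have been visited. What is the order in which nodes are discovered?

Visit 7
7 → 9
9 → 10
10 → 13
13 → 12
12 → 4
4 → 11
11 → 8
8 → 6
8 → 3
3 → 0
0 → 5
5 → 2
2 → 1

7, 9, 10, 13, 12, 4, 11, 8, 6, 3, 0, 5, 2, 1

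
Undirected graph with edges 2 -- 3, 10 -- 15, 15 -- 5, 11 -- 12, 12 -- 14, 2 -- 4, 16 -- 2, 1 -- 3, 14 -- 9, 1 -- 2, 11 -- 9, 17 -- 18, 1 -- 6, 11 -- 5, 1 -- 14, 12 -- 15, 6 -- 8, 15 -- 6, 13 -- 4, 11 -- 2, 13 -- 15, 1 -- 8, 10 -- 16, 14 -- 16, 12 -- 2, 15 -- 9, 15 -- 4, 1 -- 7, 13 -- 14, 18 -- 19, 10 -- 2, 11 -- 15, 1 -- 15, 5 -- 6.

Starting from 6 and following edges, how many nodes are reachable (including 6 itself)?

16

BFS from 6 visits: 6, 15, 8, 5, 1, 13, 12, 11, 10, 9, 4, 14, 7, 3, 2, 16
Reachable nodes: 16 of 19 total.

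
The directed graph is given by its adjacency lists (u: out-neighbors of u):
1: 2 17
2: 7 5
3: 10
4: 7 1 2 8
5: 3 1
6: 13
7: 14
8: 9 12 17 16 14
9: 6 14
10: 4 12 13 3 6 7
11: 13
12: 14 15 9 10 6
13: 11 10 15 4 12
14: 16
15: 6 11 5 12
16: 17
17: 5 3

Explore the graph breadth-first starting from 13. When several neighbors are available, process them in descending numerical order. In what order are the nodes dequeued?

13, 15, 12, 11, 10, 4, 6, 5, 14, 9, 7, 3, 8, 2, 1, 16, 17

Visit 13; enqueue 15, 12, 11, 10, 4 → queue [15, 12, 11, 10, 4]
Visit 15; enqueue 6, 5 → queue [12, 11, 10, 4, 6, 5]
Visit 12; enqueue 14, 9 → queue [11, 10, 4, 6, 5, 14, 9]
Visit 11 → queue [10, 4, 6, 5, 14, 9]
Visit 10; enqueue 7, 3 → queue [4, 6, 5, 14, 9, 7, 3]
Visit 4; enqueue 8, 2, 1 → queue [6, 5, 14, 9, 7, 3, 8, 2, 1]
Visit 6 → queue [5, 14, 9, 7, 3, 8, 2, 1]
Visit 5 → queue [14, 9, 7, 3, 8, 2, 1]
Visit 14; enqueue 16 → queue [9, 7, 3, 8, 2, 1, 16]
Visit 9 → queue [7, 3, 8, 2, 1, 16]
Visit 7 → queue [3, 8, 2, 1, 16]
Visit 3 → queue [8, 2, 1, 16]
Visit 8; enqueue 17 → queue [2, 1, 16, 17]
Visit 2 → queue [1, 16, 17]
Visit 1 → queue [16, 17]
Visit 16 → queue [17]
Visit 17 → queue []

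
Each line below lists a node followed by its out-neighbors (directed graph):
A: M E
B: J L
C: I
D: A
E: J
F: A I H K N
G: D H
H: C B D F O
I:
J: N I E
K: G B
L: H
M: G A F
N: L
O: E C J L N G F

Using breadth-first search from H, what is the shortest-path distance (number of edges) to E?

2

Level 0: H
Level 1: B, C, D, F, O
Level 2: A, E, G, I, J, K, L, N
Level 3: M
E first appears at level 2.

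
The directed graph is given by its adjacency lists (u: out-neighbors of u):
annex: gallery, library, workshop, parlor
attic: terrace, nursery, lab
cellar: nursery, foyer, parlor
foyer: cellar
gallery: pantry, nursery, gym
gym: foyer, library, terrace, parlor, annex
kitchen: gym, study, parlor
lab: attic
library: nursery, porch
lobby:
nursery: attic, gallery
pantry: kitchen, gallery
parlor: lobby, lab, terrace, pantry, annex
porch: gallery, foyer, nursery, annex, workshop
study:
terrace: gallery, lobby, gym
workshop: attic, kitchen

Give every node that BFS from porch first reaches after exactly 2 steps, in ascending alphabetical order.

Level 0: porch
Level 1: annex, foyer, gallery, nursery, workshop
Level 2: attic, cellar, gym, kitchen, library, pantry, parlor
Level 3: lab, lobby, study, terrace

attic, cellar, gym, kitchen, library, pantry, parlor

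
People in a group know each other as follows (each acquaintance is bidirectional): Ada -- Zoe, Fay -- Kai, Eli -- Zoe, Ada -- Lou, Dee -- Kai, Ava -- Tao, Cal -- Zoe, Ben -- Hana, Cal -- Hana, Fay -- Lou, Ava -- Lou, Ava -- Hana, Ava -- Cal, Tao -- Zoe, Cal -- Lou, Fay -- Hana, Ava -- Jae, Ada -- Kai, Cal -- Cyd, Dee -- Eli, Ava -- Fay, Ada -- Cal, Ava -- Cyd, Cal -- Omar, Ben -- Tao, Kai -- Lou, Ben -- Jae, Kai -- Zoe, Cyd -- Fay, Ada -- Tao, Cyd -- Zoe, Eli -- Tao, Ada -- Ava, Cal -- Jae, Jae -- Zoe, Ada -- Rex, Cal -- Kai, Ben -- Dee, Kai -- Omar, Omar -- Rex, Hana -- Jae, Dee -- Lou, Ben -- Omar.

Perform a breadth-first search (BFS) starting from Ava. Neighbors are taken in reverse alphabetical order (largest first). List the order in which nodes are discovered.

Visit Ava; enqueue Tao, Lou, Jae, Hana, Fay, Cyd, Cal, Ada → queue [Tao, Lou, Jae, Hana, Fay, Cyd, Cal, Ada]
Visit Tao; enqueue Zoe, Eli, Ben → queue [Lou, Jae, Hana, Fay, Cyd, Cal, Ada, Zoe, Eli, Ben]
Visit Lou; enqueue Kai, Dee → queue [Jae, Hana, Fay, Cyd, Cal, Ada, Zoe, Eli, Ben, Kai, Dee]
Visit Jae → queue [Hana, Fay, Cyd, Cal, Ada, Zoe, Eli, Ben, Kai, Dee]
Visit Hana → queue [Fay, Cyd, Cal, Ada, Zoe, Eli, Ben, Kai, Dee]
Visit Fay → queue [Cyd, Cal, Ada, Zoe, Eli, Ben, Kai, Dee]
Visit Cyd → queue [Cal, Ada, Zoe, Eli, Ben, Kai, Dee]
Visit Cal; enqueue Omar → queue [Ada, Zoe, Eli, Ben, Kai, Dee, Omar]
Visit Ada; enqueue Rex → queue [Zoe, Eli, Ben, Kai, Dee, Omar, Rex]
Visit Zoe → queue [Eli, Ben, Kai, Dee, Omar, Rex]
Visit Eli → queue [Ben, Kai, Dee, Omar, Rex]
Visit Ben → queue [Kai, Dee, Omar, Rex]
Visit Kai → queue [Dee, Omar, Rex]
Visit Dee → queue [Omar, Rex]
Visit Omar → queue [Rex]
Visit Rex → queue []

Ava -> Tao -> Lou -> Jae -> Hana -> Fay -> Cyd -> Cal -> Ada -> Zoe -> Eli -> Ben -> Kai -> Dee -> Omar -> Rex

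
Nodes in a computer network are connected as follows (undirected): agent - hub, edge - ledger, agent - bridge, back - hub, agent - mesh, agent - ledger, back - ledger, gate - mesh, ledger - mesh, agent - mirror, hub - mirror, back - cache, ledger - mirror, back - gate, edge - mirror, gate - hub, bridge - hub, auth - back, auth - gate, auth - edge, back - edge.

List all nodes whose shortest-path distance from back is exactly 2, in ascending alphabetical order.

agent, bridge, mesh, mirror

Level 0: back
Level 1: auth, cache, edge, gate, hub, ledger
Level 2: agent, bridge, mesh, mirror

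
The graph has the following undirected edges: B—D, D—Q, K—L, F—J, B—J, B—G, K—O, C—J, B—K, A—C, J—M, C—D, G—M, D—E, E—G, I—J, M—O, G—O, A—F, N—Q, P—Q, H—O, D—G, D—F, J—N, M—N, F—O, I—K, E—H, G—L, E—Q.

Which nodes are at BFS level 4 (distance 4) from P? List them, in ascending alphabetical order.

Level 0: P
Level 1: Q
Level 2: D, E, N
Level 3: B, C, F, G, H, J, M
Level 4: A, I, K, L, O

A, I, K, L, O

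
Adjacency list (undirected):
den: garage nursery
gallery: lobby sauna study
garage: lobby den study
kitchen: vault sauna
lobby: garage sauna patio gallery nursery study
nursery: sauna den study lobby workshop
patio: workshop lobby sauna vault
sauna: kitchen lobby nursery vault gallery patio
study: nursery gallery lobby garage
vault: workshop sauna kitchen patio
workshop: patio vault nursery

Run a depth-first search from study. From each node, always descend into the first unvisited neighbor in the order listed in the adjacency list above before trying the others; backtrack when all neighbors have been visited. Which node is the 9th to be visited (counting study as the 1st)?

garage

Visit study
study → nursery
nursery → sauna
sauna → kitchen
kitchen → vault
vault → workshop
workshop → patio
patio → lobby
lobby → garage
garage → den
lobby → gallery

Visit order: study, nursery, sauna, kitchen, vault, workshop, patio, lobby, garage, den, gallery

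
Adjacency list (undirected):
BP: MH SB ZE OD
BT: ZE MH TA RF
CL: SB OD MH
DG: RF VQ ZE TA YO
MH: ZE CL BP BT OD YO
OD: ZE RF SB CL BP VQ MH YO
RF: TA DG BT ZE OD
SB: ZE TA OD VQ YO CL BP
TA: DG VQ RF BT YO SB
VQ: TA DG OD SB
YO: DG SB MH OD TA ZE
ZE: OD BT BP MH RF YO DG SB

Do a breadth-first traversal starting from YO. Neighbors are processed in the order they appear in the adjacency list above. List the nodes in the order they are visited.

Visit YO; enqueue DG, SB, MH, OD, TA, ZE → queue [DG, SB, MH, OD, TA, ZE]
Visit DG; enqueue RF, VQ → queue [SB, MH, OD, TA, ZE, RF, VQ]
Visit SB; enqueue CL, BP → queue [MH, OD, TA, ZE, RF, VQ, CL, BP]
Visit MH; enqueue BT → queue [OD, TA, ZE, RF, VQ, CL, BP, BT]
Visit OD → queue [TA, ZE, RF, VQ, CL, BP, BT]
Visit TA → queue [ZE, RF, VQ, CL, BP, BT]
Visit ZE → queue [RF, VQ, CL, BP, BT]
Visit RF → queue [VQ, CL, BP, BT]
Visit VQ → queue [CL, BP, BT]
Visit CL → queue [BP, BT]
Visit BP → queue [BT]
Visit BT → queue []

YO DG SB MH OD TA ZE RF VQ CL BP BT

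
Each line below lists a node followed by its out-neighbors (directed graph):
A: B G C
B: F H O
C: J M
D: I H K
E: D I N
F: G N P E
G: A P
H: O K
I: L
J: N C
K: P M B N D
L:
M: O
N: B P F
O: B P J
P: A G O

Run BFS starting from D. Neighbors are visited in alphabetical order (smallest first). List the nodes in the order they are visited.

Visit D; enqueue H, I, K → queue [H, I, K]
Visit H; enqueue O → queue [I, K, O]
Visit I; enqueue L → queue [K, O, L]
Visit K; enqueue B, M, N, P → queue [O, L, B, M, N, P]
Visit O; enqueue J → queue [L, B, M, N, P, J]
Visit L → queue [B, M, N, P, J]
Visit B; enqueue F → queue [M, N, P, J, F]
Visit M → queue [N, P, J, F]
Visit N → queue [P, J, F]
Visit P; enqueue A, G → queue [J, F, A, G]
Visit J; enqueue C → queue [F, A, G, C]
Visit F; enqueue E → queue [A, G, C, E]
Visit A → queue [G, C, E]
Visit G → queue [C, E]
Visit C → queue [E]
Visit E → queue []

D → H → I → K → O → L → B → M → N → P → J → F → A → G → C → E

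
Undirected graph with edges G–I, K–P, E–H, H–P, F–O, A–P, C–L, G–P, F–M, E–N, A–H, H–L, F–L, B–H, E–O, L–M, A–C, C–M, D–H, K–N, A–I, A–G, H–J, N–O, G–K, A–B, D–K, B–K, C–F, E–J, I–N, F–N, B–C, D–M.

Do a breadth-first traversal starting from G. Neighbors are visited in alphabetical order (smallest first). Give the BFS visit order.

Visit G; enqueue A, I, K, P → queue [A, I, K, P]
Visit A; enqueue B, C, H → queue [I, K, P, B, C, H]
Visit I; enqueue N → queue [K, P, B, C, H, N]
Visit K; enqueue D → queue [P, B, C, H, N, D]
Visit P → queue [B, C, H, N, D]
Visit B → queue [C, H, N, D]
Visit C; enqueue F, L, M → queue [H, N, D, F, L, M]
Visit H; enqueue E, J → queue [N, D, F, L, M, E, J]
Visit N; enqueue O → queue [D, F, L, M, E, J, O]
Visit D → queue [F, L, M, E, J, O]
Visit F → queue [L, M, E, J, O]
Visit L → queue [M, E, J, O]
Visit M → queue [E, J, O]
Visit E → queue [J, O]
Visit J → queue [O]
Visit O → queue []

G, A, I, K, P, B, C, H, N, D, F, L, M, E, J, O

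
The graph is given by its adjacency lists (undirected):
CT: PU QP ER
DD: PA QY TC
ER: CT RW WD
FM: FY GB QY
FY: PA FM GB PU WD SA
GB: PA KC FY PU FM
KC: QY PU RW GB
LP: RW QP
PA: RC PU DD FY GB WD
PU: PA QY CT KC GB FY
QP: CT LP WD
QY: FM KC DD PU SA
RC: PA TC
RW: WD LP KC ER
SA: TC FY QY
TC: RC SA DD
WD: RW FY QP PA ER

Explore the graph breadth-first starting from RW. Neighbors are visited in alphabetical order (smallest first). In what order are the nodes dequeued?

RW ER KC LP WD CT GB PU QY QP FY PA FM DD SA RC TC

Visit RW; enqueue ER, KC, LP, WD → queue [ER, KC, LP, WD]
Visit ER; enqueue CT → queue [KC, LP, WD, CT]
Visit KC; enqueue GB, PU, QY → queue [LP, WD, CT, GB, PU, QY]
Visit LP; enqueue QP → queue [WD, CT, GB, PU, QY, QP]
Visit WD; enqueue FY, PA → queue [CT, GB, PU, QY, QP, FY, PA]
Visit CT → queue [GB, PU, QY, QP, FY, PA]
Visit GB; enqueue FM → queue [PU, QY, QP, FY, PA, FM]
Visit PU → queue [QY, QP, FY, PA, FM]
Visit QY; enqueue DD, SA → queue [QP, FY, PA, FM, DD, SA]
Visit QP → queue [FY, PA, FM, DD, SA]
Visit FY → queue [PA, FM, DD, SA]
Visit PA; enqueue RC → queue [FM, DD, SA, RC]
Visit FM → queue [DD, SA, RC]
Visit DD; enqueue TC → queue [SA, RC, TC]
Visit SA → queue [RC, TC]
Visit RC → queue [TC]
Visit TC → queue []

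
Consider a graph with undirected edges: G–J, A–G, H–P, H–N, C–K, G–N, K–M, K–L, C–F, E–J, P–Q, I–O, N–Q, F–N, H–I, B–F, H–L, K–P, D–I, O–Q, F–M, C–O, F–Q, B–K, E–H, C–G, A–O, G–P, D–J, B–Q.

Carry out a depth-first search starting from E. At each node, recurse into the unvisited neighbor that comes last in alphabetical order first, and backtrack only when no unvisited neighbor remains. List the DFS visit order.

E → J → G → P → Q → O → I → H → N → F → M → K → L → C → B → D → A

Visit E
E → J
J → G
G → P
P → Q
Q → O
O → I
I → H
H → N
N → F
F → M
M → K
K → L
K → C
K → B
I → D
O → A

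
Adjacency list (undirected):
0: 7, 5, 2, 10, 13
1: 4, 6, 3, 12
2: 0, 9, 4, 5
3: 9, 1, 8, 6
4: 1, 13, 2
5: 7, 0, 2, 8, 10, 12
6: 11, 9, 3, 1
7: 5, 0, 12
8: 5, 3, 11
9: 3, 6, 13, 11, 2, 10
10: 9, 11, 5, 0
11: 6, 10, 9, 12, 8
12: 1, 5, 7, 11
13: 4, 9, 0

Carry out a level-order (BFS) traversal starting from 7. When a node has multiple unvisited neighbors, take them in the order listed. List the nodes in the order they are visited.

7 -> 5 -> 0 -> 12 -> 2 -> 8 -> 10 -> 13 -> 1 -> 11 -> 9 -> 4 -> 3 -> 6

Visit 7; enqueue 5, 0, 12 → queue [5, 0, 12]
Visit 5; enqueue 2, 8, 10 → queue [0, 12, 2, 8, 10]
Visit 0; enqueue 13 → queue [12, 2, 8, 10, 13]
Visit 12; enqueue 1, 11 → queue [2, 8, 10, 13, 1, 11]
Visit 2; enqueue 9, 4 → queue [8, 10, 13, 1, 11, 9, 4]
Visit 8; enqueue 3 → queue [10, 13, 1, 11, 9, 4, 3]
Visit 10 → queue [13, 1, 11, 9, 4, 3]
Visit 13 → queue [1, 11, 9, 4, 3]
Visit 1; enqueue 6 → queue [11, 9, 4, 3, 6]
Visit 11 → queue [9, 4, 3, 6]
Visit 9 → queue [4, 3, 6]
Visit 4 → queue [3, 6]
Visit 3 → queue [6]
Visit 6 → queue []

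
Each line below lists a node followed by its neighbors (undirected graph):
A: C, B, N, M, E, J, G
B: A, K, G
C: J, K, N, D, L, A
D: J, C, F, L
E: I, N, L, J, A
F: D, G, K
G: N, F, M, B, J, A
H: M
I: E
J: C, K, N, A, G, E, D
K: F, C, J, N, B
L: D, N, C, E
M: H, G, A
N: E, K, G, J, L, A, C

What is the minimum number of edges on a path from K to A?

Level 0: K
Level 1: B, C, F, J, N
Level 2: A, D, E, G, L
Level 3: I, M
Level 4: H
A first appears at level 2.

2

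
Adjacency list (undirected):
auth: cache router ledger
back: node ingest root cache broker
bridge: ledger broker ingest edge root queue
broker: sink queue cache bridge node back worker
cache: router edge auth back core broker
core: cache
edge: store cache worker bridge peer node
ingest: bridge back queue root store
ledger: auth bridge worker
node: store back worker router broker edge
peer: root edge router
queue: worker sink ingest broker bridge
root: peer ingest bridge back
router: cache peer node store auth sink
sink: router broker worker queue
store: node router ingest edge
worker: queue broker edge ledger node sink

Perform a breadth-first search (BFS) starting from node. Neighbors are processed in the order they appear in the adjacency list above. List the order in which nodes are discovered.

Visit node; enqueue store, back, worker, router, broker, edge → queue [store, back, worker, router, broker, edge]
Visit store; enqueue ingest → queue [back, worker, router, broker, edge, ingest]
Visit back; enqueue root, cache → queue [worker, router, broker, edge, ingest, root, cache]
Visit worker; enqueue queue, ledger, sink → queue [router, broker, edge, ingest, root, cache, queue, ledger, sink]
Visit router; enqueue peer, auth → queue [broker, edge, ingest, root, cache, queue, ledger, sink, peer, auth]
Visit broker; enqueue bridge → queue [edge, ingest, root, cache, queue, ledger, sink, peer, auth, bridge]
Visit edge → queue [ingest, root, cache, queue, ledger, sink, peer, auth, bridge]
Visit ingest → queue [root, cache, queue, ledger, sink, peer, auth, bridge]
Visit root → queue [cache, queue, ledger, sink, peer, auth, bridge]
Visit cache; enqueue core → queue [queue, ledger, sink, peer, auth, bridge, core]
Visit queue → queue [ledger, sink, peer, auth, bridge, core]
Visit ledger → queue [sink, peer, auth, bridge, core]
Visit sink → queue [peer, auth, bridge, core]
Visit peer → queue [auth, bridge, core]
Visit auth → queue [bridge, core]
Visit bridge → queue [core]
Visit core → queue []

node, store, back, worker, router, broker, edge, ingest, root, cache, queue, ledger, sink, peer, auth, bridge, core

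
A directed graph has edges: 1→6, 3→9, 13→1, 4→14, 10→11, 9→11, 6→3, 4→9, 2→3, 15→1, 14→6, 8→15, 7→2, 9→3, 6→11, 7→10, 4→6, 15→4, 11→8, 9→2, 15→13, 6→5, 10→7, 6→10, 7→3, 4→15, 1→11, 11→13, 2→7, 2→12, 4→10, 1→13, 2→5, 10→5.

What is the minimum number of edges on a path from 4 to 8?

Level 0: 4
Level 1: 6, 9, 10, 14, 15
Level 2: 1, 2, 3, 5, 7, 11, 13
Level 3: 8, 12
8 first appears at level 3.

3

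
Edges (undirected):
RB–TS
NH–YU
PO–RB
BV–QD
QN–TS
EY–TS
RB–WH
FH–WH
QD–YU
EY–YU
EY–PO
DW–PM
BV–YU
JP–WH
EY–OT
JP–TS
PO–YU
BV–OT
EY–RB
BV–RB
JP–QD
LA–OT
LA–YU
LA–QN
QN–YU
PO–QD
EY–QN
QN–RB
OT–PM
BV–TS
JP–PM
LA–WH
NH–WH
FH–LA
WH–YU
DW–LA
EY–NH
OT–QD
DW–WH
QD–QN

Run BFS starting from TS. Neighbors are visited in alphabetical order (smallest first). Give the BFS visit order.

Visit TS; enqueue BV, EY, JP, QN, RB → queue [BV, EY, JP, QN, RB]
Visit BV; enqueue OT, QD, YU → queue [EY, JP, QN, RB, OT, QD, YU]
Visit EY; enqueue NH, PO → queue [JP, QN, RB, OT, QD, YU, NH, PO]
Visit JP; enqueue PM, WH → queue [QN, RB, OT, QD, YU, NH, PO, PM, WH]
Visit QN; enqueue LA → queue [RB, OT, QD, YU, NH, PO, PM, WH, LA]
Visit RB → queue [OT, QD, YU, NH, PO, PM, WH, LA]
Visit OT → queue [QD, YU, NH, PO, PM, WH, LA]
Visit QD → queue [YU, NH, PO, PM, WH, LA]
Visit YU → queue [NH, PO, PM, WH, LA]
Visit NH → queue [PO, PM, WH, LA]
Visit PO → queue [PM, WH, LA]
Visit PM; enqueue DW → queue [WH, LA, DW]
Visit WH; enqueue FH → queue [LA, DW, FH]
Visit LA → queue [DW, FH]
Visit DW → queue [FH]
Visit FH → queue []

TS -> BV -> EY -> JP -> QN -> RB -> OT -> QD -> YU -> NH -> PO -> PM -> WH -> LA -> DW -> FH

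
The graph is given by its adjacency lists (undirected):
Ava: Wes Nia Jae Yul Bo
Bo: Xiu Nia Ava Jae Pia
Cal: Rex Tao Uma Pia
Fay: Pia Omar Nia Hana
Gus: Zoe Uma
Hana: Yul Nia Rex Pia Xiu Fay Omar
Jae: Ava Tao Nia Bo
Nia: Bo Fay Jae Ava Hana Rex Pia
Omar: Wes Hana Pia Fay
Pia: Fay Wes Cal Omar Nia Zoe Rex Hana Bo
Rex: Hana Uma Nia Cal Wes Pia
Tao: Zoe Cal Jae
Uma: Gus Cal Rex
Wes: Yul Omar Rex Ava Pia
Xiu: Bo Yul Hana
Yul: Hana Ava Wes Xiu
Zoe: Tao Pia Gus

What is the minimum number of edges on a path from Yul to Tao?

Level 0: Yul
Level 1: Ava, Hana, Wes, Xiu
Level 2: Bo, Fay, Jae, Nia, Omar, Pia, Rex
Level 3: Cal, Tao, Uma, Zoe
Level 4: Gus
Tao first appears at level 3.

3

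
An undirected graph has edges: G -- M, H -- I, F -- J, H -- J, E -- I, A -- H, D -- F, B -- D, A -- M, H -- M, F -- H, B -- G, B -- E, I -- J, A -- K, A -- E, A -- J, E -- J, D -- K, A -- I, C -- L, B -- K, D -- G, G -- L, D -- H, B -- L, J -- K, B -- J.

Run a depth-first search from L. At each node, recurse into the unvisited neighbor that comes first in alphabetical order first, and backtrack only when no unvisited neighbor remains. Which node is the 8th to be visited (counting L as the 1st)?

Visit L
L → B
B → D
D → F
F → H
H → A
A → E
E → I
I → J
J → K
A → M
M → G
L → C

Visit order: L, B, D, F, H, A, E, I, J, K, M, G, C

I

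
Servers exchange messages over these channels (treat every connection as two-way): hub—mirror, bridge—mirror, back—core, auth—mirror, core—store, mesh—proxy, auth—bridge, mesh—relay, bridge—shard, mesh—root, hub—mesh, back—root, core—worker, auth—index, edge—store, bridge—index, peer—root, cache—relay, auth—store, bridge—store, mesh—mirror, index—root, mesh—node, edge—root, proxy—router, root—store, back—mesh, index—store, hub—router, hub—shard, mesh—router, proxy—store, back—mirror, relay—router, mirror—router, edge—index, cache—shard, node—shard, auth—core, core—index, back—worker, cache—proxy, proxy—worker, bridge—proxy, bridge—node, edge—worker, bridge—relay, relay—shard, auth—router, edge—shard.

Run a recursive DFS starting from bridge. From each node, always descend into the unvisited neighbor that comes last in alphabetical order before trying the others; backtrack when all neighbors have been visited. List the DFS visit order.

bridge, store, root, peer, mesh, router, relay, shard, node, hub, mirror, back, worker, proxy, cache, edge, index, core, auth

Visit bridge
bridge → store
store → root
root → peer
root → mesh
mesh → router
router → relay
relay → shard
shard → node
shard → hub
hub → mirror
mirror → back
back → worker
worker → proxy
proxy → cache
worker → edge
edge → index
index → core
core → auth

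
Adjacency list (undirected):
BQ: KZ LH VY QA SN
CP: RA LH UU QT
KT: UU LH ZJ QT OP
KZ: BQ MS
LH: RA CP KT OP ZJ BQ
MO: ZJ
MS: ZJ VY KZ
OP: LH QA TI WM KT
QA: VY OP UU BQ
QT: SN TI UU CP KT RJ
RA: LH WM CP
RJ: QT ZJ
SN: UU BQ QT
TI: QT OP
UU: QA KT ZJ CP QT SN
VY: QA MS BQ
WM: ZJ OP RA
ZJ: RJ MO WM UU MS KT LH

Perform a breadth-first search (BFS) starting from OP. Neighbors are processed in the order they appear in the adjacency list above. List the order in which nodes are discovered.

Visit OP; enqueue LH, QA, TI, WM, KT → queue [LH, QA, TI, WM, KT]
Visit LH; enqueue RA, CP, ZJ, BQ → queue [QA, TI, WM, KT, RA, CP, ZJ, BQ]
Visit QA; enqueue VY, UU → queue [TI, WM, KT, RA, CP, ZJ, BQ, VY, UU]
Visit TI; enqueue QT → queue [WM, KT, RA, CP, ZJ, BQ, VY, UU, QT]
Visit WM → queue [KT, RA, CP, ZJ, BQ, VY, UU, QT]
Visit KT → queue [RA, CP, ZJ, BQ, VY, UU, QT]
Visit RA → queue [CP, ZJ, BQ, VY, UU, QT]
Visit CP → queue [ZJ, BQ, VY, UU, QT]
Visit ZJ; enqueue RJ, MO, MS → queue [BQ, VY, UU, QT, RJ, MO, MS]
Visit BQ; enqueue KZ, SN → queue [VY, UU, QT, RJ, MO, MS, KZ, SN]
Visit VY → queue [UU, QT, RJ, MO, MS, KZ, SN]
Visit UU → queue [QT, RJ, MO, MS, KZ, SN]
Visit QT → queue [RJ, MO, MS, KZ, SN]
Visit RJ → queue [MO, MS, KZ, SN]
Visit MO → queue [MS, KZ, SN]
Visit MS → queue [KZ, SN]
Visit KZ → queue [SN]
Visit SN → queue []

OP -> LH -> QA -> TI -> WM -> KT -> RA -> CP -> ZJ -> BQ -> VY -> UU -> QT -> RJ -> MO -> MS -> KZ -> SN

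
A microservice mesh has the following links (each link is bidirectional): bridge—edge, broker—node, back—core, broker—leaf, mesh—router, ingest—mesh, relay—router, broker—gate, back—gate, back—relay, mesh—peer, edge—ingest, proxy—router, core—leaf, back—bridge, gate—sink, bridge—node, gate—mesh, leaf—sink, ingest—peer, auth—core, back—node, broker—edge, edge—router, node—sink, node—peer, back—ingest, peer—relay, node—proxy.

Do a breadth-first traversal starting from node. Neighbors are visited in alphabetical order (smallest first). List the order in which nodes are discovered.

Visit node; enqueue back, bridge, broker, peer, proxy, sink → queue [back, bridge, broker, peer, proxy, sink]
Visit back; enqueue core, gate, ingest, relay → queue [bridge, broker, peer, proxy, sink, core, gate, ingest, relay]
Visit bridge; enqueue edge → queue [broker, peer, proxy, sink, core, gate, ingest, relay, edge]
Visit broker; enqueue leaf → queue [peer, proxy, sink, core, gate, ingest, relay, edge, leaf]
Visit peer; enqueue mesh → queue [proxy, sink, core, gate, ingest, relay, edge, leaf, mesh]
Visit proxy; enqueue router → queue [sink, core, gate, ingest, relay, edge, leaf, mesh, router]
Visit sink → queue [core, gate, ingest, relay, edge, leaf, mesh, router]
Visit core; enqueue auth → queue [gate, ingest, relay, edge, leaf, mesh, router, auth]
Visit gate → queue [ingest, relay, edge, leaf, mesh, router, auth]
Visit ingest → queue [relay, edge, leaf, mesh, router, auth]
Visit relay → queue [edge, leaf, mesh, router, auth]
Visit edge → queue [leaf, mesh, router, auth]
Visit leaf → queue [mesh, router, auth]
Visit mesh → queue [router, auth]
Visit router → queue [auth]
Visit auth → queue []

node -> back -> bridge -> broker -> peer -> proxy -> sink -> core -> gate -> ingest -> relay -> edge -> leaf -> mesh -> router -> auth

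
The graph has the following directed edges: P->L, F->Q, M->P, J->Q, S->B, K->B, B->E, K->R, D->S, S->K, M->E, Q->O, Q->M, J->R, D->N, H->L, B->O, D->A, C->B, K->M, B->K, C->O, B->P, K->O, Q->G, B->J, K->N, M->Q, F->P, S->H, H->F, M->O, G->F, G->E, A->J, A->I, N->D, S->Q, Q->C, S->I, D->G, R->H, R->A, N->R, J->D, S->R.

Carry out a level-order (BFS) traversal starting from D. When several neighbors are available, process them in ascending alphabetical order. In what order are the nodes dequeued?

D -> A -> G -> N -> S -> I -> J -> E -> F -> R -> B -> H -> K -> Q -> P -> O -> L -> M -> C

Visit D; enqueue A, G, N, S → queue [A, G, N, S]
Visit A; enqueue I, J → queue [G, N, S, I, J]
Visit G; enqueue E, F → queue [N, S, I, J, E, F]
Visit N; enqueue R → queue [S, I, J, E, F, R]
Visit S; enqueue B, H, K, Q → queue [I, J, E, F, R, B, H, K, Q]
Visit I → queue [J, E, F, R, B, H, K, Q]
Visit J → queue [E, F, R, B, H, K, Q]
Visit E → queue [F, R, B, H, K, Q]
Visit F; enqueue P → queue [R, B, H, K, Q, P]
Visit R → queue [B, H, K, Q, P]
Visit B; enqueue O → queue [H, K, Q, P, O]
Visit H; enqueue L → queue [K, Q, P, O, L]
Visit K; enqueue M → queue [Q, P, O, L, M]
Visit Q; enqueue C → queue [P, O, L, M, C]
Visit P → queue [O, L, M, C]
Visit O → queue [L, M, C]
Visit L → queue [M, C]
Visit M → queue [C]
Visit C → queue []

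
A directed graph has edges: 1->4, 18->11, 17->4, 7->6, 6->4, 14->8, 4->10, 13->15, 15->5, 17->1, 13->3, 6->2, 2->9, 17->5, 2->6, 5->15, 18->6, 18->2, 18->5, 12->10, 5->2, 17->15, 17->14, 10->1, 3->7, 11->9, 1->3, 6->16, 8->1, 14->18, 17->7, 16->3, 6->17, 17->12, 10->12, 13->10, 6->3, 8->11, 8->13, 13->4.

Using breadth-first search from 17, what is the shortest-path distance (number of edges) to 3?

Level 0: 17
Level 1: 1, 4, 5, 7, 12, 14, 15
Level 2: 2, 3, 6, 8, 10, 18
Level 3: 9, 11, 13, 16
3 first appears at level 2.

2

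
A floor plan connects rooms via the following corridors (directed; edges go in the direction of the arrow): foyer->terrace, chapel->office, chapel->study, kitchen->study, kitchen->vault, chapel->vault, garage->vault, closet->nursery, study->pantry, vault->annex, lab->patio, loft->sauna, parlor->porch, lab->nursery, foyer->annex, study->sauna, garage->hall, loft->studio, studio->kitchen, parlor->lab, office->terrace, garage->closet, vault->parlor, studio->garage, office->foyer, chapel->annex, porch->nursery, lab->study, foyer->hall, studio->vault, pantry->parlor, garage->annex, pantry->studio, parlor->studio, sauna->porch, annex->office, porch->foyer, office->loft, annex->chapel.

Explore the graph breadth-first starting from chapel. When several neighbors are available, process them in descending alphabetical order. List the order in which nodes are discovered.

Visit chapel; enqueue vault, study, office, annex → queue [vault, study, office, annex]
Visit vault; enqueue parlor → queue [study, office, annex, parlor]
Visit study; enqueue sauna, pantry → queue [office, annex, parlor, sauna, pantry]
Visit office; enqueue terrace, loft, foyer → queue [annex, parlor, sauna, pantry, terrace, loft, foyer]
Visit annex → queue [parlor, sauna, pantry, terrace, loft, foyer]
Visit parlor; enqueue studio, porch, lab → queue [sauna, pantry, terrace, loft, foyer, studio, porch, lab]
Visit sauna → queue [pantry, terrace, loft, foyer, studio, porch, lab]
Visit pantry → queue [terrace, loft, foyer, studio, porch, lab]
Visit terrace → queue [loft, foyer, studio, porch, lab]
Visit loft → queue [foyer, studio, porch, lab]
Visit foyer; enqueue hall → queue [studio, porch, lab, hall]
Visit studio; enqueue kitchen, garage → queue [porch, lab, hall, kitchen, garage]
Visit porch; enqueue nursery → queue [lab, hall, kitchen, garage, nursery]
Visit lab; enqueue patio → queue [hall, kitchen, garage, nursery, patio]
Visit hall → queue [kitchen, garage, nursery, patio]
Visit kitchen → queue [garage, nursery, patio]
Visit garage; enqueue closet → queue [nursery, patio, closet]
Visit nursery → queue [patio, closet]
Visit patio → queue [closet]
Visit closet → queue []

chapel, vault, study, office, annex, parlor, sauna, pantry, terrace, loft, foyer, studio, porch, lab, hall, kitchen, garage, nursery, patio, closet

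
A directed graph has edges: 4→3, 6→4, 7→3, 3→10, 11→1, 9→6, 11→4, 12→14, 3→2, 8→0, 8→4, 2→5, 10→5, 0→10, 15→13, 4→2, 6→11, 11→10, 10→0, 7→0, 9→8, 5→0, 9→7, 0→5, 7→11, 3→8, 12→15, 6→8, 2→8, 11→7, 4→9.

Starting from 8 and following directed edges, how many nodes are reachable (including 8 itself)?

12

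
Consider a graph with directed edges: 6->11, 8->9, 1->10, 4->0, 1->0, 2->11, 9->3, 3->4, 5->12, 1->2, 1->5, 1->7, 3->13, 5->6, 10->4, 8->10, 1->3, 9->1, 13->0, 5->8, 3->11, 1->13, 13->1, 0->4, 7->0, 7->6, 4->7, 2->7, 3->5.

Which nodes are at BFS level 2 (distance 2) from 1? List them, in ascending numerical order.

4, 6, 8, 11, 12

Level 0: 1
Level 1: 0, 2, 3, 5, 7, 10, 13
Level 2: 4, 6, 8, 11, 12
Level 3: 9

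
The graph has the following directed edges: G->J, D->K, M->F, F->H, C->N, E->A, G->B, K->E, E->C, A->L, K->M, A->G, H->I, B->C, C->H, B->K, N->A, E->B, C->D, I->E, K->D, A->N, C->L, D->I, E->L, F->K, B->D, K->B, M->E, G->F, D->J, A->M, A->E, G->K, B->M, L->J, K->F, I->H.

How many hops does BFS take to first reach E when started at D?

Level 0: D
Level 1: I, J, K
Level 2: B, E, F, H, M
Level 3: A, C, L
Level 4: G, N
E first appears at level 2.

2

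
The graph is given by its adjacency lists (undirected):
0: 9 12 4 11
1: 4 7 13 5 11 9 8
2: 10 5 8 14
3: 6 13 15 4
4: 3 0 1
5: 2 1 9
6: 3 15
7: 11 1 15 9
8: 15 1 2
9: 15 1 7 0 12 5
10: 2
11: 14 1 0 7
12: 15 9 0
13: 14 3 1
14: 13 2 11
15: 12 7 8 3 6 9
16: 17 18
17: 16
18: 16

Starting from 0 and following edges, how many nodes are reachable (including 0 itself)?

BFS from 0 visits: 0, 4, 9, 11, 12, 1, 3, 5, 7, 15, 14, 8, 13, 6, 2, 10
Reachable nodes: 16 of 19 total.

16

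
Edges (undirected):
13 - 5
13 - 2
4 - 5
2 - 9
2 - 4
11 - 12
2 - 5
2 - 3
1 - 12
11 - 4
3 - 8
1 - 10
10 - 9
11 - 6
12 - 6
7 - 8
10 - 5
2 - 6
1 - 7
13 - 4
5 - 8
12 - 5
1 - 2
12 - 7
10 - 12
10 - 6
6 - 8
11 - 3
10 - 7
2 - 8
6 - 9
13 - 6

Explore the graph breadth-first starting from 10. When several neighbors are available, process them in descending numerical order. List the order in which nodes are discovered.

Visit 10; enqueue 12, 9, 7, 6, 5, 1 → queue [12, 9, 7, 6, 5, 1]
Visit 12; enqueue 11 → queue [9, 7, 6, 5, 1, 11]
Visit 9; enqueue 2 → queue [7, 6, 5, 1, 11, 2]
Visit 7; enqueue 8 → queue [6, 5, 1, 11, 2, 8]
Visit 6; enqueue 13 → queue [5, 1, 11, 2, 8, 13]
Visit 5; enqueue 4 → queue [1, 11, 2, 8, 13, 4]
Visit 1 → queue [11, 2, 8, 13, 4]
Visit 11; enqueue 3 → queue [2, 8, 13, 4, 3]
Visit 2 → queue [8, 13, 4, 3]
Visit 8 → queue [13, 4, 3]
Visit 13 → queue [4, 3]
Visit 4 → queue [3]
Visit 3 → queue []

10, 12, 9, 7, 6, 5, 1, 11, 2, 8, 13, 4, 3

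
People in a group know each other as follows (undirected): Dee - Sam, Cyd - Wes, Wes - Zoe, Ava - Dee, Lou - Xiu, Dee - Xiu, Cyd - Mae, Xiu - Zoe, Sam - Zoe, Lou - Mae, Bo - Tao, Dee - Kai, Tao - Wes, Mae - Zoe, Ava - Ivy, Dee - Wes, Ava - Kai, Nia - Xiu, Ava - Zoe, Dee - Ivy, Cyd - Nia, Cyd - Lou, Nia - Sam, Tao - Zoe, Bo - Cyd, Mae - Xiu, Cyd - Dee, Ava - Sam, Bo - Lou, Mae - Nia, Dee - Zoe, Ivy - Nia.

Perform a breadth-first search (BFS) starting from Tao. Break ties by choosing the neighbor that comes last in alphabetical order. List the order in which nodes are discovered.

Tao -> Zoe -> Wes -> Bo -> Xiu -> Sam -> Mae -> Dee -> Ava -> Cyd -> Lou -> Nia -> Kai -> Ivy

Visit Tao; enqueue Zoe, Wes, Bo → queue [Zoe, Wes, Bo]
Visit Zoe; enqueue Xiu, Sam, Mae, Dee, Ava → queue [Wes, Bo, Xiu, Sam, Mae, Dee, Ava]
Visit Wes; enqueue Cyd → queue [Bo, Xiu, Sam, Mae, Dee, Ava, Cyd]
Visit Bo; enqueue Lou → queue [Xiu, Sam, Mae, Dee, Ava, Cyd, Lou]
Visit Xiu; enqueue Nia → queue [Sam, Mae, Dee, Ava, Cyd, Lou, Nia]
Visit Sam → queue [Mae, Dee, Ava, Cyd, Lou, Nia]
Visit Mae → queue [Dee, Ava, Cyd, Lou, Nia]
Visit Dee; enqueue Kai, Ivy → queue [Ava, Cyd, Lou, Nia, Kai, Ivy]
Visit Ava → queue [Cyd, Lou, Nia, Kai, Ivy]
Visit Cyd → queue [Lou, Nia, Kai, Ivy]
Visit Lou → queue [Nia, Kai, Ivy]
Visit Nia → queue [Kai, Ivy]
Visit Kai → queue [Ivy]
Visit Ivy → queue []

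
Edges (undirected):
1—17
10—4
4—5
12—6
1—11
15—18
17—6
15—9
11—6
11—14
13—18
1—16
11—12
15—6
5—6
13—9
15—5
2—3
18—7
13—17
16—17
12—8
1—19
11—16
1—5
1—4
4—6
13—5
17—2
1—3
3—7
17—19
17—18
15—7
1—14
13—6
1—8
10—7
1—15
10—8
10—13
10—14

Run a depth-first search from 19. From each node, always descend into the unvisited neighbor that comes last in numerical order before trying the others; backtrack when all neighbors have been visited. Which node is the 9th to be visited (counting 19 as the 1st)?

Visit 19
19 → 17
17 → 18
18 → 15
15 → 9
9 → 13
13 → 10
10 → 14
14 → 11
11 → 16
16 → 1
1 → 8
8 → 12
12 → 6
6 → 5
5 → 4
1 → 3
3 → 7
3 → 2

Visit order: 19, 17, 18, 15, 9, 13, 10, 14, 11, 16, 1, 8, 12, 6, 5, 4, 3, 7, 2

11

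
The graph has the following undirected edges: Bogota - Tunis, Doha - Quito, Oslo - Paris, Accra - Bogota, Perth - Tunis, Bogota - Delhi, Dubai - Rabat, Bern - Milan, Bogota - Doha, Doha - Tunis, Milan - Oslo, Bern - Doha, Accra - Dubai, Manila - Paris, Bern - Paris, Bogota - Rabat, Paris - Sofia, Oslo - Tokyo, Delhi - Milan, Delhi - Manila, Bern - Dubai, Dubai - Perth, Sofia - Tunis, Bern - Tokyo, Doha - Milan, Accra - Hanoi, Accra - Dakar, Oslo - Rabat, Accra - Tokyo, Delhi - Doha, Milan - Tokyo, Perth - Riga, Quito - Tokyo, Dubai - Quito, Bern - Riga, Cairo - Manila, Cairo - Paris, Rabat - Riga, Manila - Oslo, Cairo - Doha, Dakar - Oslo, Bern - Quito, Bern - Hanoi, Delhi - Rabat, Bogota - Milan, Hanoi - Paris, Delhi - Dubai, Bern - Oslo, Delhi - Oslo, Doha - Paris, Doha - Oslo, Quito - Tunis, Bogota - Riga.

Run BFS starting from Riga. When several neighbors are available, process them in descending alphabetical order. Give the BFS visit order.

Visit Riga; enqueue Rabat, Perth, Bogota, Bern → queue [Rabat, Perth, Bogota, Bern]
Visit Rabat; enqueue Oslo, Dubai, Delhi → queue [Perth, Bogota, Bern, Oslo, Dubai, Delhi]
Visit Perth; enqueue Tunis → queue [Bogota, Bern, Oslo, Dubai, Delhi, Tunis]
Visit Bogota; enqueue Milan, Doha, Accra → queue [Bern, Oslo, Dubai, Delhi, Tunis, Milan, Doha, Accra]
Visit Bern; enqueue Tokyo, Quito, Paris, Hanoi → queue [Oslo, Dubai, Delhi, Tunis, Milan, Doha, Accra, Tokyo, Quito, Paris, Hanoi]
Visit Oslo; enqueue Manila, Dakar → queue [Dubai, Delhi, Tunis, Milan, Doha, Accra, Tokyo, Quito, Paris, Hanoi, Manila, Dakar]
Visit Dubai → queue [Delhi, Tunis, Milan, Doha, Accra, Tokyo, Quito, Paris, Hanoi, Manila, Dakar]
Visit Delhi → queue [Tunis, Milan, Doha, Accra, Tokyo, Quito, Paris, Hanoi, Manila, Dakar]
Visit Tunis; enqueue Sofia → queue [Milan, Doha, Accra, Tokyo, Quito, Paris, Hanoi, Manila, Dakar, Sofia]
Visit Milan → queue [Doha, Accra, Tokyo, Quito, Paris, Hanoi, Manila, Dakar, Sofia]
Visit Doha; enqueue Cairo → queue [Accra, Tokyo, Quito, Paris, Hanoi, Manila, Dakar, Sofia, Cairo]
Visit Accra → queue [Tokyo, Quito, Paris, Hanoi, Manila, Dakar, Sofia, Cairo]
Visit Tokyo → queue [Quito, Paris, Hanoi, Manila, Dakar, Sofia, Cairo]
Visit Quito → queue [Paris, Hanoi, Manila, Dakar, Sofia, Cairo]
Visit Paris → queue [Hanoi, Manila, Dakar, Sofia, Cairo]
Visit Hanoi → queue [Manila, Dakar, Sofia, Cairo]
Visit Manila → queue [Dakar, Sofia, Cairo]
Visit Dakar → queue [Sofia, Cairo]
Visit Sofia → queue [Cairo]
Visit Cairo → queue []

Riga, Rabat, Perth, Bogota, Bern, Oslo, Dubai, Delhi, Tunis, Milan, Doha, Accra, Tokyo, Quito, Paris, Hanoi, Manila, Dakar, Sofia, Cairo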